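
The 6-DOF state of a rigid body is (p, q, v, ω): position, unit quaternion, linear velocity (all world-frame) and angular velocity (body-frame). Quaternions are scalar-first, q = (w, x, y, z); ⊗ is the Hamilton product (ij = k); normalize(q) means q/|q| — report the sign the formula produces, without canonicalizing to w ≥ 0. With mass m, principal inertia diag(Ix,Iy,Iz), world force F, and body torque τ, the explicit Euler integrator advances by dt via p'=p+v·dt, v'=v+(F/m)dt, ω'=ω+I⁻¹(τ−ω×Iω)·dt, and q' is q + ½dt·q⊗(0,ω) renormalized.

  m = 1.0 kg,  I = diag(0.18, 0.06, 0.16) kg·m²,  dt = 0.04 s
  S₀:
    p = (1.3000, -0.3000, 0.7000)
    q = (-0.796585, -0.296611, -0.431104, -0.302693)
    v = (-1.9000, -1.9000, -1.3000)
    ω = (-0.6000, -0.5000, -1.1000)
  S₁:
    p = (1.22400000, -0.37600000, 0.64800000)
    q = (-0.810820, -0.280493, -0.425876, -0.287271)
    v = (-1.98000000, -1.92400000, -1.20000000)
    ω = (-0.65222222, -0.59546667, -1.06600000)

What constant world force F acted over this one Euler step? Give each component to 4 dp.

F = (-2.0000, -0.6000, 2.5000)

velocity change Δv = (-0.08000000, -0.02400000, 0.10000000)
applied force F = (-2.0000, -0.6000, 2.5000)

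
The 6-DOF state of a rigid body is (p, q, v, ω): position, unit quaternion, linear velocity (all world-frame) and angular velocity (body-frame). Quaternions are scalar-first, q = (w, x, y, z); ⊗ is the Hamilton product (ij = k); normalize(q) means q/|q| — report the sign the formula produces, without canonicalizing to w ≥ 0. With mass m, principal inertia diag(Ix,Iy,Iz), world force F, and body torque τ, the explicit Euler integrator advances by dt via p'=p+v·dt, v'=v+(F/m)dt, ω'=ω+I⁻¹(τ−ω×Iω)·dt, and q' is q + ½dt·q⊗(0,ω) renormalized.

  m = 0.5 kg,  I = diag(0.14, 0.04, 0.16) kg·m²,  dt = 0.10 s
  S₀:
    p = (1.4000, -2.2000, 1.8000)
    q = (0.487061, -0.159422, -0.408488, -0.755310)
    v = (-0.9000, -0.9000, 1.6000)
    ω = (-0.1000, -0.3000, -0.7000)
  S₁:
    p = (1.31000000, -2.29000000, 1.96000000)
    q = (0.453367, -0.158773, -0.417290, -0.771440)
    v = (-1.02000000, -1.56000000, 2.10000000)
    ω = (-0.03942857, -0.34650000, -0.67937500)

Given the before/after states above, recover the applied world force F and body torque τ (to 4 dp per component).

velocity change Δv = (-0.12000000, -0.66000000, 0.50000000)
applied force F = (-0.6000, -3.3000, 2.5000)
ω₁ − ω₀ = (0.06057143, -0.04650000, 0.02062500)
I·α + gyro = (0.1100, -0.0200, 0.0300)

F = (-0.6000, -3.3000, 2.5000)
τ = (0.1100, -0.0200, 0.0300)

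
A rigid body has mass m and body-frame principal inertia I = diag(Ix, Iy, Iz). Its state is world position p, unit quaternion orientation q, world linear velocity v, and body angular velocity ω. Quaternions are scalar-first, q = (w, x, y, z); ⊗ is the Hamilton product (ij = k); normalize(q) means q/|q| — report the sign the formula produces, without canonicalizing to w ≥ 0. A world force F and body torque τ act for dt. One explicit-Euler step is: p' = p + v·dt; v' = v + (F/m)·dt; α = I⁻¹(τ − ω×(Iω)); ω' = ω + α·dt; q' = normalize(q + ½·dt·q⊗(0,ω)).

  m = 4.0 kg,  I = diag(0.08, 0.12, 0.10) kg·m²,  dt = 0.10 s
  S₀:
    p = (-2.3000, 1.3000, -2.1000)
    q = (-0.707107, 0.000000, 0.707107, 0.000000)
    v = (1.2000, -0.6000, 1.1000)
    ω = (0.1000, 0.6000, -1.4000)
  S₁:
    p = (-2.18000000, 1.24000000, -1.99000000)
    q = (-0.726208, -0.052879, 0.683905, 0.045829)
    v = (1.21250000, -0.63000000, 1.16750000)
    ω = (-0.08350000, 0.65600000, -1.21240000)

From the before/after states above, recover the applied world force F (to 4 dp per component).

v₁ − v₀ = (0.01250000, -0.03000000, 0.06750000)
F = m·Δv/dt = (0.5000, -1.2000, 2.7000)

F = (0.5000, -1.2000, 2.7000)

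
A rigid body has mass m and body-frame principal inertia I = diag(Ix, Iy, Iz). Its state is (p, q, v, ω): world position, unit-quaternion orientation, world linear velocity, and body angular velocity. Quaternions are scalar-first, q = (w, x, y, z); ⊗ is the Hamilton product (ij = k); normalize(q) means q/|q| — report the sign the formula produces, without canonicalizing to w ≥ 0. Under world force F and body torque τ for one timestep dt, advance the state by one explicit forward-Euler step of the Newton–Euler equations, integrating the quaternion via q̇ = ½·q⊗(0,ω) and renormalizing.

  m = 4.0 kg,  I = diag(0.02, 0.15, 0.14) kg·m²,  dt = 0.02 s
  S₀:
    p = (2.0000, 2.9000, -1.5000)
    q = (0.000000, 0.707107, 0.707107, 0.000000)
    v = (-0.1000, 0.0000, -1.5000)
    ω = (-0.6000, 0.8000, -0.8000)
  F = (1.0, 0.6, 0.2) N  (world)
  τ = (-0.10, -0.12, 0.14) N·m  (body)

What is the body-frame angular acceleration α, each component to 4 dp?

ω×(Iω) gyroscopic = (0.0064, -0.0576, -0.0624)
α = I⁻¹(τ − ω×Iω) = (-5.3200, -0.4160, 1.4457)

α = (-5.3200, -0.4160, 1.4457)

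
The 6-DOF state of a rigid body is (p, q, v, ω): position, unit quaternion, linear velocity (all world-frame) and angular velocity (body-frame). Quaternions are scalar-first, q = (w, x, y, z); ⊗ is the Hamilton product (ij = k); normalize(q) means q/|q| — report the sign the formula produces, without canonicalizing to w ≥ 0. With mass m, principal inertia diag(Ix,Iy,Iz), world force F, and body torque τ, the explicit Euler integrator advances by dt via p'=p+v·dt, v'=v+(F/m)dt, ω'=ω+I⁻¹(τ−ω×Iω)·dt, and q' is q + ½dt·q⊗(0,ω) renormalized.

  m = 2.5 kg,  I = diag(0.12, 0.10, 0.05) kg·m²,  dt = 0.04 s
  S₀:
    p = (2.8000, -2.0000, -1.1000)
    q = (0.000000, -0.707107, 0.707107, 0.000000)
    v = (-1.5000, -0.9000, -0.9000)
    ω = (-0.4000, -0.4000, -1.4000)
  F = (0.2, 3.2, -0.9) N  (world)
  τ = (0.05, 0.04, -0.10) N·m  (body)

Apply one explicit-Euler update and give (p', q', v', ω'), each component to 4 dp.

p' = (2.7400, -2.0360, -1.1360)
q' = (0.0000, -0.7266, 0.6870, 0.0113)
v' = (-1.4968, -0.8488, -0.9144)
ω' = (-0.3740, -0.3997, -1.4774)

α = I⁻¹(τ − ω×Iω) = (0.6500, 0.0080, -1.9360)
ω + α·dt = (-0.3740, -0.3997, -1.4774)
Hamilton product q⊗(0,ω) = (0.0000000, -0.9899498, -0.9899498, 0.5656856)
updated quaternion q' = (0.0000, -0.7266, 0.6870, 0.0113)
a = F/m = (0.0800, 1.2800, -0.3600)
p' = p + v·dt = (2.7400, -2.0360, -1.1360)
v + (F/m)dt = (-1.4968, -0.8488, -0.9144)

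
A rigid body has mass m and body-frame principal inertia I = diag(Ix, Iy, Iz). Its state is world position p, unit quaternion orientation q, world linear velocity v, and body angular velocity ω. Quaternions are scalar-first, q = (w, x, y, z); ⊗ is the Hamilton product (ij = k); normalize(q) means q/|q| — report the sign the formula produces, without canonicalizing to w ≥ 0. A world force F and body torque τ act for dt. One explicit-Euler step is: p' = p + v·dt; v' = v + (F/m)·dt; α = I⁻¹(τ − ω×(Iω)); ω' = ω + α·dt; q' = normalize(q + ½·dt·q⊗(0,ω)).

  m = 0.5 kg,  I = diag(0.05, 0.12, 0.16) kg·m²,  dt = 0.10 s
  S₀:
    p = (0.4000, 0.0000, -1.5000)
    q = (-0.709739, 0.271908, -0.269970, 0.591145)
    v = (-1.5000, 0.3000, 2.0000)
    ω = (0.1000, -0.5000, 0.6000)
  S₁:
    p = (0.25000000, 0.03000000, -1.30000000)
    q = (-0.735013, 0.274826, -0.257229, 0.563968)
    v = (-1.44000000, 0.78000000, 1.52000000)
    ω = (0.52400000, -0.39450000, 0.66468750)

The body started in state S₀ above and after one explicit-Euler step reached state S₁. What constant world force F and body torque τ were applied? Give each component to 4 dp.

F = (0.3000, 2.4000, -2.4000)
τ = (0.2000, 0.1200, 0.1000)

rate change Δω = (0.42400000, 0.10550000, 0.06468750)
precession coupling = (-0.0120, -0.0066, -0.0035)
τ = I·(Δω/dt) + ω₀×(Iω₀) = (0.2000, 0.1200, 0.1000)
velocity change Δv = (0.06000000, 0.48000000, -0.48000000)
applied force F = (0.3000, 2.4000, -2.4000)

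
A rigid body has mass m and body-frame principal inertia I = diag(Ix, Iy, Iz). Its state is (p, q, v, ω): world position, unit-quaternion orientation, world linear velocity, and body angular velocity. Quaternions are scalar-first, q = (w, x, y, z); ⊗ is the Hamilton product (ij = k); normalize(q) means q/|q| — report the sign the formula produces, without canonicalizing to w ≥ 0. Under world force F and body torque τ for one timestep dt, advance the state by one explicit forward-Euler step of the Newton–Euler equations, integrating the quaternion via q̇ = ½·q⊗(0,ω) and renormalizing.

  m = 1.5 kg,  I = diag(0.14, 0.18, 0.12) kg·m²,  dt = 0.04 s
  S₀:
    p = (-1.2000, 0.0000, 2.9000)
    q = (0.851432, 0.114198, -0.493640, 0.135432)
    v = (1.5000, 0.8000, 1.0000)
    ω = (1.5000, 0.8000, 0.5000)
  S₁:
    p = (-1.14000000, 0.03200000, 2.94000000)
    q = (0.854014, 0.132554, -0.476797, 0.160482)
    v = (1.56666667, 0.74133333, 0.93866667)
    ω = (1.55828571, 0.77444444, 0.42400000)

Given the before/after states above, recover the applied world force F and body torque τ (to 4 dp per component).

F = (2.5000, -2.2000, -2.3000)
τ = (0.1800, -0.1000, -0.1800)

velocity change Δv = (0.06666667, -0.05866667, -0.06133333)
m·(v₁−v₀)/dt = (2.5000, -2.2000, -2.3000)
ω₁ − ω₀ = (0.05828571, -0.02555556, -0.07600000)
I·α + gyro = (0.1800, -0.1000, -0.1800)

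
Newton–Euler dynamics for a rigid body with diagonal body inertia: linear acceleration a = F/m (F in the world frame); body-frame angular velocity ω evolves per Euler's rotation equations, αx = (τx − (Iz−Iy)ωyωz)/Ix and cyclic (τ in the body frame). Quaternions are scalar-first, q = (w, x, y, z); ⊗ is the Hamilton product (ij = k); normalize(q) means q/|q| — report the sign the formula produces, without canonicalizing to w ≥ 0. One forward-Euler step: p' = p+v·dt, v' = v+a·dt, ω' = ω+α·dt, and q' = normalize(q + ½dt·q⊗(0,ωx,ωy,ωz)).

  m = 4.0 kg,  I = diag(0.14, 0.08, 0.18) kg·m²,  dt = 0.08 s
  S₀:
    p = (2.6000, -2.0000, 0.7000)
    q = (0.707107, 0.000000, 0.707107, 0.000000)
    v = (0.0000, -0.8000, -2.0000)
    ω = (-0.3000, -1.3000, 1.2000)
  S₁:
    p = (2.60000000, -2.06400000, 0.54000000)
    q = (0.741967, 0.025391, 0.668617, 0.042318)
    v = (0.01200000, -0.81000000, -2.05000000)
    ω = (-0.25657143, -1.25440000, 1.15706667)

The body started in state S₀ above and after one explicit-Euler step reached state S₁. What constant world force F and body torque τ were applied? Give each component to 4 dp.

velocity change Δv = (0.01200000, -0.01000000, -0.05000000)
m·(v₁−v₀)/dt = (0.6000, -0.5000, -2.5000)
Δω = ω₁−ω₀ = (0.04342857, 0.04560000, -0.04293333)
precession coupling = (-0.1560, 0.0144, -0.0234)
applied torque τ = (-0.0800, 0.0600, -0.1200)

F = (0.6000, -0.5000, -2.5000)
τ = (-0.0800, 0.0600, -0.1200)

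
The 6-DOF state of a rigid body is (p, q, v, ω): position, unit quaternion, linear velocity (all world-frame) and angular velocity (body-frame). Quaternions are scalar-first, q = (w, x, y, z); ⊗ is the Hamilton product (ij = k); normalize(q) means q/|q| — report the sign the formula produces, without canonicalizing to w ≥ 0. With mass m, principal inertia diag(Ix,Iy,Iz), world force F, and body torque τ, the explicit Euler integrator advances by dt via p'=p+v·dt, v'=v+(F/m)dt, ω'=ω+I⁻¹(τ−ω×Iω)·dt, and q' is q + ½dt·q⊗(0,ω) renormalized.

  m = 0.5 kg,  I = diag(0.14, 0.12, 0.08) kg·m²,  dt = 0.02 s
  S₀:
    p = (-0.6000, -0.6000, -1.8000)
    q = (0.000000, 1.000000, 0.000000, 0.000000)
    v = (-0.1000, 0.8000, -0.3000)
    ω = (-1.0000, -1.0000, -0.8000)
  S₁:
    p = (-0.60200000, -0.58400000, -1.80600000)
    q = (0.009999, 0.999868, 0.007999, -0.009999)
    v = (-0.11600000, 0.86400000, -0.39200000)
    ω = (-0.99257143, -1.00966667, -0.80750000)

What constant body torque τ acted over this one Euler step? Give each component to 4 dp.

ω₁ − ω₀ = (0.00742857, -0.00966667, -0.00750000)
applied torque τ = (0.0200, -0.0100, -0.0500)

τ = (0.0200, -0.0100, -0.0500)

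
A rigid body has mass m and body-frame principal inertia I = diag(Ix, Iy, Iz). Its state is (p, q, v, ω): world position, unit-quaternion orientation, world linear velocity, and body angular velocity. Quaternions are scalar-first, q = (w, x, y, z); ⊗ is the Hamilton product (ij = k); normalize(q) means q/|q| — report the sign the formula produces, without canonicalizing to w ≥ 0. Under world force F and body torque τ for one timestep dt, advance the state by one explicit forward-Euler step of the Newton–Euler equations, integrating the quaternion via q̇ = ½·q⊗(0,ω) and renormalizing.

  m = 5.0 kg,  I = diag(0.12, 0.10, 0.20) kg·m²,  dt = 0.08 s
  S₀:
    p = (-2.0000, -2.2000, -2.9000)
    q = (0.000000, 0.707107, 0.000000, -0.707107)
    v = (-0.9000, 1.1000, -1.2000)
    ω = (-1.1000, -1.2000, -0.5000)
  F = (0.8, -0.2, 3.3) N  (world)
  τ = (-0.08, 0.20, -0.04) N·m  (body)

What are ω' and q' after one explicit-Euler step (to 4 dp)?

ω' = (-1.1933, -1.0048, -0.5054)
q' = (0.0169, 0.6716, 0.0452, -0.7393)

angular accel α = (-1.1667, 2.4400, -0.0680)
new body rate ω' = (-1.1933, -1.0048, -0.5054)
2q̇ = q⊗(0,ω) = (0.4242642, -0.8485284, 1.1313712, -0.8485284)
q + ½dt·q⊗(0,ω), renormalized = (0.0169, 0.6716, 0.0452, -0.7393)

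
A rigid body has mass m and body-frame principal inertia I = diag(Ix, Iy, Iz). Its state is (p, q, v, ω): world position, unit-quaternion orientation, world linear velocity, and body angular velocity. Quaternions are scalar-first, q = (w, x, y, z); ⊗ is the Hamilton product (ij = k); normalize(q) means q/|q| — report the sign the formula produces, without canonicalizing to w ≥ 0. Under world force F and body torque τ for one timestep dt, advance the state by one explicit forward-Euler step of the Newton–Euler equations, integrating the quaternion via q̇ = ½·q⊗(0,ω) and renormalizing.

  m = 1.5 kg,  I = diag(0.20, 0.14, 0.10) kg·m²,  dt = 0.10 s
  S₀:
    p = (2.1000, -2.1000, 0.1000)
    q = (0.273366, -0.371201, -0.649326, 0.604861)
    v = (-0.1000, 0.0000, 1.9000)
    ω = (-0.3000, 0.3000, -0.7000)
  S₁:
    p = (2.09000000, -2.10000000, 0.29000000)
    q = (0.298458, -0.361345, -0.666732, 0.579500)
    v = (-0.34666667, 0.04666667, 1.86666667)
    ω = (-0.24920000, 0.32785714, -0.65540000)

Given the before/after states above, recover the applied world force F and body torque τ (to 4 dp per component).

Δω = ω₁−ω₀ = (0.05080000, 0.02785714, 0.04460000)
gyro term ω₀×Iω₀ = (0.0084, 0.0210, 0.0054)
τ = I·(Δω/dt) + ω₀×(Iω₀) = (0.1100, 0.0600, 0.0500)
v₁ − v₀ = (-0.24666667, 0.04666667, -0.03333333)
F = m·Δv/dt = (-3.7000, 0.7000, -0.5000)

F = (-3.7000, 0.7000, -0.5000)
τ = (0.1100, 0.0600, 0.0500)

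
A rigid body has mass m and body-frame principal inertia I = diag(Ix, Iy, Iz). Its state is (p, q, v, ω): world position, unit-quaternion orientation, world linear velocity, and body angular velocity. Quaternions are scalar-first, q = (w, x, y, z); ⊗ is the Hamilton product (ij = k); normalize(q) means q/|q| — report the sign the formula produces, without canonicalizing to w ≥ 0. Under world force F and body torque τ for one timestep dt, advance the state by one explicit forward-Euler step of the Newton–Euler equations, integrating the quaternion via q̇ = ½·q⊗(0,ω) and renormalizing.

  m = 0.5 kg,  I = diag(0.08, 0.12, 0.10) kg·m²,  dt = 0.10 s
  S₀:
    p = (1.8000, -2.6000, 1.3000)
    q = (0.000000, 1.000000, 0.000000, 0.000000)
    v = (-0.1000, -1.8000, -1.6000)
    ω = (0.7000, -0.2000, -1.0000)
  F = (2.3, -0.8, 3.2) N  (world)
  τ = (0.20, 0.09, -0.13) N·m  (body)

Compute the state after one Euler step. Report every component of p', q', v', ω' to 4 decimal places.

p' = p + v·dt = (1.7900, -2.7800, 1.1400)
new velocity v' = (0.3600, -1.9600, -0.9600)
(τ − ω×Iω)/I = (2.5500, 0.6333, -1.2440)
ω' = ω + α·dt = (0.9550, -0.1367, -1.1244)
q⊗(0,ω) = (-0.7000000, 0.0000000, 1.0000000, -0.2000000)
q' = normalize(q + ½dt·q⊗(0,ω)) = (-0.0349, 0.9981, 0.0499, -0.0100)

p' = (1.7900, -2.7800, 1.1400)
q' = (-0.0349, 0.9981, 0.0499, -0.0100)
v' = (0.3600, -1.9600, -0.9600)
ω' = (0.9550, -0.1367, -1.1244)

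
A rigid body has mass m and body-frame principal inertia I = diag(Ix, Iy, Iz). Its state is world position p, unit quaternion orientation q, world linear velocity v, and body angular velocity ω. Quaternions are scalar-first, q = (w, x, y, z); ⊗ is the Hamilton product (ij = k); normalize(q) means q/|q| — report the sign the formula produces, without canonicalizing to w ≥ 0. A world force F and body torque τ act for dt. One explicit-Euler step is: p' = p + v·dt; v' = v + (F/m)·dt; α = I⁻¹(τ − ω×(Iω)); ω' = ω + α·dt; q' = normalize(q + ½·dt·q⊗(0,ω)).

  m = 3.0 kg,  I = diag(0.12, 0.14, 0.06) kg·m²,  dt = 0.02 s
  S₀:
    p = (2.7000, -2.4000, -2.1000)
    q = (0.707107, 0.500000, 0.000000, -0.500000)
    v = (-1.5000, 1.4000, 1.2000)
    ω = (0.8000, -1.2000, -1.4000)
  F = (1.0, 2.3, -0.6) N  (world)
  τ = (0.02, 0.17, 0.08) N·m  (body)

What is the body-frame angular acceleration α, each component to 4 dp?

ω×(Iω) gyroscopic = (-0.1344, -0.0672, -0.0192)
α = I⁻¹(τ − ω×Iω) = (1.2867, 1.6943, 1.6533)

α = (1.2867, 1.6943, 1.6533)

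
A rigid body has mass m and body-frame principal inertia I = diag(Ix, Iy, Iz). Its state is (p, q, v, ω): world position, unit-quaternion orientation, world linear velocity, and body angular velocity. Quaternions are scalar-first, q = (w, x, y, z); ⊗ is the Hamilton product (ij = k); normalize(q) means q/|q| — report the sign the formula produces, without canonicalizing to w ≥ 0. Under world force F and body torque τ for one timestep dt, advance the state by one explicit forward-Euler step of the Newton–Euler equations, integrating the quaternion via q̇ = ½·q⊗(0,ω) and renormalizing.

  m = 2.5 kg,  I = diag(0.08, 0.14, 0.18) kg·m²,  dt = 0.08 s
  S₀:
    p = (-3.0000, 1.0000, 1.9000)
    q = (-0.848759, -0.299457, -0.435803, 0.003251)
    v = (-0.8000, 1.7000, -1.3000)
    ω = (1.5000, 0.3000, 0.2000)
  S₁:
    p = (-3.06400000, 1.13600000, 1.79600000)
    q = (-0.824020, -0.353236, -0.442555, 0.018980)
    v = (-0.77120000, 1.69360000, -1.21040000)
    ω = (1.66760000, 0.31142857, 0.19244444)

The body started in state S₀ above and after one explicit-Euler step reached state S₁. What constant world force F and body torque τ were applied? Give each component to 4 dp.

Δω = ω₁−ω₀ = (0.16760000, 0.01142857, -0.00755556)
ω₀×(Iω₀) = (0.0024, -0.0300, 0.0270)
τ = I·(Δω/dt) + ω₀×(Iω₀) = (0.1700, -0.0100, 0.0100)
v₁ − v₀ = (0.02880000, -0.00640000, 0.08960000)
applied force F = (0.9000, -0.2000, 2.8000)

F = (0.9000, -0.2000, 2.8000)
τ = (0.1700, -0.0100, 0.0100)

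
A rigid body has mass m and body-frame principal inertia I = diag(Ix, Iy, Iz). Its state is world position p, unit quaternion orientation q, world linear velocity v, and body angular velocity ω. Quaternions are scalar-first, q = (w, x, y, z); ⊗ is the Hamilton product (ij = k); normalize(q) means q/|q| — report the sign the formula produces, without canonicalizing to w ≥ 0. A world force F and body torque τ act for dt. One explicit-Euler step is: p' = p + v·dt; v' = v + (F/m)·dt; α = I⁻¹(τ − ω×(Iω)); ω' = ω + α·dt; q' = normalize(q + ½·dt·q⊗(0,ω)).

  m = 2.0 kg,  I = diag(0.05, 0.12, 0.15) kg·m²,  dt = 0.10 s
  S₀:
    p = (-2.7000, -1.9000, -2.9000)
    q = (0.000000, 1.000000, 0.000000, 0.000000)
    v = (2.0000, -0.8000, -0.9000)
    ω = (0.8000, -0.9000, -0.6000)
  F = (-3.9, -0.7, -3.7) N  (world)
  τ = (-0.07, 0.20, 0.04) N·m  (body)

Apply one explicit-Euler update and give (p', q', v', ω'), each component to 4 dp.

(τ − ω×Iω)/I = (-1.7240, 1.2667, 0.6027)
ω' = ω + α·dt = (0.6276, -0.7733, -0.5397)
2q̇ = q⊗(0,ω) = (-0.8000000, 0.0000000, 0.6000000, -0.9000000)
q + ½dt·q⊗(0,ω), renormalized = (-0.0399, 0.9977, 0.0299, -0.0449)
a = F/m = (-1.9500, -0.3500, -1.8500)
p + v·dt = (-2.5000, -1.9800, -2.9900)
new velocity v' = (1.8050, -0.8350, -1.0850)

p' = (-2.5000, -1.9800, -2.9900)
q' = (-0.0399, 0.9977, 0.0299, -0.0449)
v' = (1.8050, -0.8350, -1.0850)
ω' = (0.6276, -0.7733, -0.5397)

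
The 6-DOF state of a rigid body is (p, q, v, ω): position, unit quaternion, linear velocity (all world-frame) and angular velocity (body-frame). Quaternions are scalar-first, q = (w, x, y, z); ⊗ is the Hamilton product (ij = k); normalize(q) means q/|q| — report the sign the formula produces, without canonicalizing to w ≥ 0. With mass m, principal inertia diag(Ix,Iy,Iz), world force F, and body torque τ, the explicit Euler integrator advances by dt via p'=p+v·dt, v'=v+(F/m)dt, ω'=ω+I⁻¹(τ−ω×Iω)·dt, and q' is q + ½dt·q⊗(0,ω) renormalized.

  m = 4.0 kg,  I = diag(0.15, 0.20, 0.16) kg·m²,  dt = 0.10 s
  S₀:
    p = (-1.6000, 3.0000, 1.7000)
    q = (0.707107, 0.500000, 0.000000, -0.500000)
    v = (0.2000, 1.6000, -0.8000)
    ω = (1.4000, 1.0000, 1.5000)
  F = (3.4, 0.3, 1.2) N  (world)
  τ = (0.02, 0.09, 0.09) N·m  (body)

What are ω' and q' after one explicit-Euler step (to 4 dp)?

ω×(Iω) gyroscopic = (-0.0600, -0.0210, 0.0700)
angular accel α = (0.5333, 0.5550, 0.1250)
new body rate ω' = (1.4533, 1.0555, 1.5125)
q⊗(0,ω) = (0.0500000, 1.4899498, -0.7428930, 1.5606605)
updated quaternion q' = (0.7050, 0.5708, -0.0369, -0.4192)

ω' = (1.4533, 1.0555, 1.5125)
q' = (0.7050, 0.5708, -0.0369, -0.4192)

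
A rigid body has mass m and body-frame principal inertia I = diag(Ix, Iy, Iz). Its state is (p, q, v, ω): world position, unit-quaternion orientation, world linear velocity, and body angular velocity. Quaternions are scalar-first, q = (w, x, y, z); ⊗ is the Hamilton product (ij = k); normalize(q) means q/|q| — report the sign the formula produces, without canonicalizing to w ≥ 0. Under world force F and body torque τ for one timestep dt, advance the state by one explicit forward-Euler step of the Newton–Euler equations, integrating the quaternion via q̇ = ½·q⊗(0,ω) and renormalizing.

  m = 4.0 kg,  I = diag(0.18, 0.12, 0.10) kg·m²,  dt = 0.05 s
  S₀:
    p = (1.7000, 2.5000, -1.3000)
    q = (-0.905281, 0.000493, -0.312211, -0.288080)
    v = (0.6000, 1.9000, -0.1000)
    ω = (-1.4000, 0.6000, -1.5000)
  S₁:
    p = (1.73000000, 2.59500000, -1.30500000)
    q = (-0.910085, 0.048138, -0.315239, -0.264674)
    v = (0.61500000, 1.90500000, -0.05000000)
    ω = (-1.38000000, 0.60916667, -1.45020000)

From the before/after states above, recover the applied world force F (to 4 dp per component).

F = (1.2000, 0.4000, 4.0000)

velocity change Δv = (0.01500000, 0.00500000, 0.05000000)
applied force F = (1.2000, 0.4000, 4.0000)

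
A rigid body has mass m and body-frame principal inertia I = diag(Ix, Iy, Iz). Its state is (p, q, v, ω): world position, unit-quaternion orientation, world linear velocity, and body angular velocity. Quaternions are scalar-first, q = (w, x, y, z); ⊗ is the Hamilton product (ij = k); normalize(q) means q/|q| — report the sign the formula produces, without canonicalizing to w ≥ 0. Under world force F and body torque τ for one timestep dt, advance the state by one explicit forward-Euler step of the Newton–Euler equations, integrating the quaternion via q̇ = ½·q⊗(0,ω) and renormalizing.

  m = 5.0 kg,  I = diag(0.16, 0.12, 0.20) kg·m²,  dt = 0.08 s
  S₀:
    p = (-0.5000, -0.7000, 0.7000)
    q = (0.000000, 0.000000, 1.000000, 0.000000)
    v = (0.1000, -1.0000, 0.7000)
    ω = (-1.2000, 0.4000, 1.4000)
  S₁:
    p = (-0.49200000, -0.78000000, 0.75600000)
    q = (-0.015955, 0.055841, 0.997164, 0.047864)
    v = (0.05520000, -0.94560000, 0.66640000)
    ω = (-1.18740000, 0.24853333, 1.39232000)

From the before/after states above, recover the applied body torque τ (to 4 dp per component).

rate change Δω = (0.01260000, -0.15146667, -0.00768000)
applied torque τ = (0.0700, -0.1600, 0.0000)

τ = (0.0700, -0.1600, 0.0000)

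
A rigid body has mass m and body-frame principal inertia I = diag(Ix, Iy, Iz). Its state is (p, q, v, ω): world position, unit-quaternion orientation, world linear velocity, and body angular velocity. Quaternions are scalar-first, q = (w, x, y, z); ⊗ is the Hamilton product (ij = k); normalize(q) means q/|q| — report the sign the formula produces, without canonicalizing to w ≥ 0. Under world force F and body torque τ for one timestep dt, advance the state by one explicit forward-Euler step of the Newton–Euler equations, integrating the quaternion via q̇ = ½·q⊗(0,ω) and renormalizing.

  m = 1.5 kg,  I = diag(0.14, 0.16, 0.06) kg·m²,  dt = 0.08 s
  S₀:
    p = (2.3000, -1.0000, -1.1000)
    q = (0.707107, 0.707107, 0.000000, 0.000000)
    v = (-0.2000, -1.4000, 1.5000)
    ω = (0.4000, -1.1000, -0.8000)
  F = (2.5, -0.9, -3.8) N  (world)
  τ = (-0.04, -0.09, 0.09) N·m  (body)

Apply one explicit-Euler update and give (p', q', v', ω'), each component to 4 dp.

p' = (2.2840, -1.1120, -0.9800)
q' = (0.6947, 0.7173, -0.0085, -0.0537)
v' = (-0.0667, -1.4480, 1.2973)
ω' = (0.4274, -1.1322, -0.6683)

ω×(Iω) gyroscopic = (-0.0880, -0.0256, -0.0088)
α = I⁻¹(τ − ω×Iω) = (0.3429, -0.4025, 1.6467)
ω' = ω + α·dt = (0.4274, -1.1322, -0.6683)
2q̇ = q⊗(0,ω) = (-0.2828428, 0.2828428, -0.2121321, -1.3435033)
updated quaternion q' = (0.6947, 0.7173, -0.0085, -0.0537)
new position p' = (2.2840, -1.1120, -0.9800)
new velocity v' = (-0.0667, -1.4480, 1.2973)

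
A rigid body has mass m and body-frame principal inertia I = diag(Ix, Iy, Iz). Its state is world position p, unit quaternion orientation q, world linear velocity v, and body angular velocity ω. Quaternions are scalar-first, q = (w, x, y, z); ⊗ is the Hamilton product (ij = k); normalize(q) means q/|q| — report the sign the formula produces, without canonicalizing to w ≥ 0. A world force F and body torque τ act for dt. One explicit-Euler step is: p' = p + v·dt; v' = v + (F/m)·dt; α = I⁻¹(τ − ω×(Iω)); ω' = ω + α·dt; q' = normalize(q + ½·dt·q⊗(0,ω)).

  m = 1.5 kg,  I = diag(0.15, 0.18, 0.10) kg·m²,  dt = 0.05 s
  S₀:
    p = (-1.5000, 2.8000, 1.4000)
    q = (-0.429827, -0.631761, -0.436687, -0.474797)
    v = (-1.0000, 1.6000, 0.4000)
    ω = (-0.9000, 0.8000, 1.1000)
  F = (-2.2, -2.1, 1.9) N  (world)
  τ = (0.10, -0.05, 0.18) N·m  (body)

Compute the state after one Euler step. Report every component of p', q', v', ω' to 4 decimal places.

p' = p + v·dt = (-1.5500, 2.8800, 1.4200)
v' = v + a·dt = (-1.0733, 1.5300, 0.4633)
precession coupling ω×(Iω) = (-0.0704, -0.0495, -0.0216)
angular accel α = (1.1360, -0.0028, 2.0160)
new body rate ω' = (-0.8432, 0.7999, 1.2008)
Hamilton product q⊗(0,ω) = (0.3030414, 0.2863262, 0.7783928, -1.3712368)
updated quaternion q' = (-0.4219, -0.6241, -0.4169, -0.5087)

p' = (-1.5500, 2.8800, 1.4200)
q' = (-0.4219, -0.6241, -0.4169, -0.5087)
v' = (-1.0733, 1.5300, 0.4633)
ω' = (-0.8432, 0.7999, 1.2008)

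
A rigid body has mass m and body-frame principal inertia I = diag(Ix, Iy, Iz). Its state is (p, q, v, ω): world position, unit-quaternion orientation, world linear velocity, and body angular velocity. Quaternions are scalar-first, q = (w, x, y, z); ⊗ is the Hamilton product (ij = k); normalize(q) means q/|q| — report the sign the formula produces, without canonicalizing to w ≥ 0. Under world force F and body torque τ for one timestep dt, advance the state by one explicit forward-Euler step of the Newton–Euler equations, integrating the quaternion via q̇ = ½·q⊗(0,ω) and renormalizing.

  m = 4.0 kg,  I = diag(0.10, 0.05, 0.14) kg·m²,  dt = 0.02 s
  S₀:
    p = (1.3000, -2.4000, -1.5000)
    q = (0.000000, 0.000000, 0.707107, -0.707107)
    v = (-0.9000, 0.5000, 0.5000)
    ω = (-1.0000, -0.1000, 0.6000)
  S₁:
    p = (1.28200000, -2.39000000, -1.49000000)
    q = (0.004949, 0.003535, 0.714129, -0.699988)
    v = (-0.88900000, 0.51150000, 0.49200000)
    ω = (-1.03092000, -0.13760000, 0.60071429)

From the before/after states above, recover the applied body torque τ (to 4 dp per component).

τ = (-0.1600, -0.0700, 0.0000)

ω₁ − ω₀ = (-0.03092000, -0.03760000, 0.00071429)
ω₀×(Iω₀) = (-0.0054, 0.0240, -0.0050)
I·α + gyro = (-0.1600, -0.0700, 0.0000)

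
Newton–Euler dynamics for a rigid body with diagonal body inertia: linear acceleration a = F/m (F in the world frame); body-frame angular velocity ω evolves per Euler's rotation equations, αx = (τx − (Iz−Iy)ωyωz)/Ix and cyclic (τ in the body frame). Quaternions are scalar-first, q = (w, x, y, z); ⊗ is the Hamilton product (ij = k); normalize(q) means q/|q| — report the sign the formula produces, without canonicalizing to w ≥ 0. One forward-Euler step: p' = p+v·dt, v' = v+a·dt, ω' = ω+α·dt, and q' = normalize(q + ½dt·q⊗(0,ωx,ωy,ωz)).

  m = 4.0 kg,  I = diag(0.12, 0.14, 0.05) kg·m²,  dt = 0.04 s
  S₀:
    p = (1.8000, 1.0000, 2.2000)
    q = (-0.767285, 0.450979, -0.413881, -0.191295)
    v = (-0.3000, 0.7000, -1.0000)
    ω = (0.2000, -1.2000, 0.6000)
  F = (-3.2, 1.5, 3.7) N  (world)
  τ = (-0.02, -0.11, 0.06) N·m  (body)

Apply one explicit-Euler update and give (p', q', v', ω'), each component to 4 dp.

p' = (1.7880, 1.0280, 2.1600)
q' = (-0.7764, 0.4382, -0.4015, -0.2096)
v' = (-0.3320, 0.7150, -0.9630)
ω' = (0.1717, -1.2338, 0.6518)

new position p' = (1.7880, 1.0280, 2.1600)
v + (F/m)dt = (-0.3320, 0.7150, -0.9630)
ω×(Iω) gyroscopic = (0.0648, 0.0084, -0.0048)
α = I⁻¹(τ − ω×Iω) = (-0.7067, -0.8457, 1.2960)
ω' = ω + α·dt = (0.1717, -1.2338, 0.6518)
Hamilton product q⊗(0,ω) = (-0.4720760, -0.6313396, 0.6118956, -0.9187696)
updated quaternion q' = (-0.7764, 0.4382, -0.4015, -0.2096)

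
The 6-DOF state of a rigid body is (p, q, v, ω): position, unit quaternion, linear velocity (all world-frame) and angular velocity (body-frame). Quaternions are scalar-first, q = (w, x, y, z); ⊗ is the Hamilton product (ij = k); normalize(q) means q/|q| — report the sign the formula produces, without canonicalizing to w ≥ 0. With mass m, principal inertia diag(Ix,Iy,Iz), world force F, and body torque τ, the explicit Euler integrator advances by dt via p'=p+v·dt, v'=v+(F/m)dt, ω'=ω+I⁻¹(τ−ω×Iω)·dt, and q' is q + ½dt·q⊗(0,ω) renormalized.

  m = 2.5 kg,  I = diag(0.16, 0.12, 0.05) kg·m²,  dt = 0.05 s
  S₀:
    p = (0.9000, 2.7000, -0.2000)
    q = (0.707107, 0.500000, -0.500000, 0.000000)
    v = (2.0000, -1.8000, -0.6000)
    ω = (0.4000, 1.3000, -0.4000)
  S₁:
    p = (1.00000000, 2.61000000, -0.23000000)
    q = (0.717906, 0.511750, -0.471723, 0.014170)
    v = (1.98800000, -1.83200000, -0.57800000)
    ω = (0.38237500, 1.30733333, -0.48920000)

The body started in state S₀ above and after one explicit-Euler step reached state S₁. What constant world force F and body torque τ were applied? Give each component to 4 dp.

ω₁ − ω₀ = (-0.01762500, 0.00733333, -0.08920000)
applied torque τ = (-0.0200, 0.0000, -0.1100)
velocity change Δv = (-0.01200000, -0.03200000, 0.02200000)
m·(v₁−v₀)/dt = (-0.6000, -1.6000, 1.1000)

F = (-0.6000, -1.6000, 1.1000)
τ = (-0.0200, 0.0000, -0.1100)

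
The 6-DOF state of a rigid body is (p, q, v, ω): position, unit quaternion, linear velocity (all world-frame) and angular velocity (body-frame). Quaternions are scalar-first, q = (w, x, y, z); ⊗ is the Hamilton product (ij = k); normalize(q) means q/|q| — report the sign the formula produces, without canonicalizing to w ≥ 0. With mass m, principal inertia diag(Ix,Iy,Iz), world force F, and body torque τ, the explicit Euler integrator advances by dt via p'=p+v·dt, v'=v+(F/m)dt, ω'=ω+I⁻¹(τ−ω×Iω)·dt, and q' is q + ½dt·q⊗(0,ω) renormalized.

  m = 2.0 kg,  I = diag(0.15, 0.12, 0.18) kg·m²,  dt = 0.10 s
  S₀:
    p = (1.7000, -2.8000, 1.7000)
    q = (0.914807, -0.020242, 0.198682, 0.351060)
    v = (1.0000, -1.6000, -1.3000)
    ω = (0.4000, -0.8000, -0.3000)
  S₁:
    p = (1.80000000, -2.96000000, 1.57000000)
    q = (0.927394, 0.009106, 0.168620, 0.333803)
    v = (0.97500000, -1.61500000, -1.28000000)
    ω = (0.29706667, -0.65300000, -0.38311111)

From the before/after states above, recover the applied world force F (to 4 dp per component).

F = (-0.5000, -0.3000, 0.4000)

velocity change Δv = (-0.02500000, -0.01500000, 0.02000000)
applied force F = (-0.5000, -0.3000, 0.4000)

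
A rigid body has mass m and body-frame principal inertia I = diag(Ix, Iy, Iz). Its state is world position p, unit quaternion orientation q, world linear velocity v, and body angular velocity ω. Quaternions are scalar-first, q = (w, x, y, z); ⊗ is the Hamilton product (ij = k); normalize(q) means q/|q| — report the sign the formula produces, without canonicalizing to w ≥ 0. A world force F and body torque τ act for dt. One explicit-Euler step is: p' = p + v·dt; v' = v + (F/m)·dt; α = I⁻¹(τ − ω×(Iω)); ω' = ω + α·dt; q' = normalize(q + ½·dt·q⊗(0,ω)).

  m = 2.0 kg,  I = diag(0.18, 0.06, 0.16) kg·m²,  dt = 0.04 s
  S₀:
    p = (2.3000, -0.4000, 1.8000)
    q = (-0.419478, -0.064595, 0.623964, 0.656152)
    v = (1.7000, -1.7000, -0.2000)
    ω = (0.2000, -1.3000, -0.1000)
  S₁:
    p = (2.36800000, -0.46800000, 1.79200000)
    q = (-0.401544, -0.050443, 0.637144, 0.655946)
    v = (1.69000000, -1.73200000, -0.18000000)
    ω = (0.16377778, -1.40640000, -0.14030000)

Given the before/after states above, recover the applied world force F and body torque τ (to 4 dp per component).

F = (-0.5000, -1.6000, 1.0000)
τ = (-0.1500, -0.1600, -0.1300)

Δω = ω₁−ω₀ = (-0.03622222, -0.10640000, -0.04030000)
gyro term ω₀×Iω₀ = (0.0130, -0.0004, 0.0312)
I·α + gyro = (-0.1500, -0.1600, -0.1300)
velocity change Δv = (-0.01000000, -0.03200000, 0.02000000)
applied force F = (-0.5000, -1.6000, 1.0000)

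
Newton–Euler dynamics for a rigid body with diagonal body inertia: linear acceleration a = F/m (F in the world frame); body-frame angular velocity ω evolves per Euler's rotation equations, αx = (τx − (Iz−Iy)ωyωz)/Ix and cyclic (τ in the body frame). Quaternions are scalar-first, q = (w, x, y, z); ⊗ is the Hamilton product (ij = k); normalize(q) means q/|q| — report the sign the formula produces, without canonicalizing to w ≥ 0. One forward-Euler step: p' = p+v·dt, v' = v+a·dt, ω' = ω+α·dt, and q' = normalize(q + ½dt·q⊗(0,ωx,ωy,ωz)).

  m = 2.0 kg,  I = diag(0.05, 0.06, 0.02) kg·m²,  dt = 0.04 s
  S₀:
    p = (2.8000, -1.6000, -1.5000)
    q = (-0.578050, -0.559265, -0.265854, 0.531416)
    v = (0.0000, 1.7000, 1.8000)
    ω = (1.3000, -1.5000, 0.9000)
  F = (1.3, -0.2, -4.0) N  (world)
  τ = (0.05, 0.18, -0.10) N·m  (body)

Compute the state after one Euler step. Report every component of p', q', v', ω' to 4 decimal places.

p' = (2.8000, -1.5320, -1.4280)
q' = (-0.5805, -0.5626, -0.2244, 0.5442)
v' = (0.0260, 1.6960, 1.7200)
ω' = (1.2968, -1.4034, 0.7390)

angular accel α = (-0.0800, 2.4150, -4.0250)
new body rate ω' = (1.2968, -1.4034, 0.7390)
2q̇ = q⊗(0,ω) = (-0.1500109, -0.1936096, 2.0612543, 0.6642627)
updated quaternion q' = (-0.5805, -0.5626, -0.2244, 0.5442)
a = F/m = (0.6500, -0.1000, -2.0000)
p' = p + v·dt = (2.8000, -1.5320, -1.4280)
new velocity v' = (0.0260, 1.6960, 1.7200)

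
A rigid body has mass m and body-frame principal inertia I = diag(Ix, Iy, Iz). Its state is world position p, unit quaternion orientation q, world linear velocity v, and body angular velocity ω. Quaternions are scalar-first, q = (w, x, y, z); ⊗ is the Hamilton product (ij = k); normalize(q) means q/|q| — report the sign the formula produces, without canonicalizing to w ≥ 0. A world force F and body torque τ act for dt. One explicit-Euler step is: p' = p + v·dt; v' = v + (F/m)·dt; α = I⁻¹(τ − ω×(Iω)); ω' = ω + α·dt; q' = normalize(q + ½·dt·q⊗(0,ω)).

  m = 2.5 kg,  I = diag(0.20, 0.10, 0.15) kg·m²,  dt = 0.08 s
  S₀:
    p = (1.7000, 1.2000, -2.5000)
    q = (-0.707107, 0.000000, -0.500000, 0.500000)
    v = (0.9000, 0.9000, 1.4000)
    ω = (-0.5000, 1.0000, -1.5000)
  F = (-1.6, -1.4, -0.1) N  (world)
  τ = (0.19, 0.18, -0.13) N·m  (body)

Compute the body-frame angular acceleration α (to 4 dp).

ω×(Iω) gyroscopic = (-0.0750, 0.0375, 0.0500)
angular accel α = (1.3250, 1.4250, -1.2000)

α = (1.3250, 1.4250, -1.2000)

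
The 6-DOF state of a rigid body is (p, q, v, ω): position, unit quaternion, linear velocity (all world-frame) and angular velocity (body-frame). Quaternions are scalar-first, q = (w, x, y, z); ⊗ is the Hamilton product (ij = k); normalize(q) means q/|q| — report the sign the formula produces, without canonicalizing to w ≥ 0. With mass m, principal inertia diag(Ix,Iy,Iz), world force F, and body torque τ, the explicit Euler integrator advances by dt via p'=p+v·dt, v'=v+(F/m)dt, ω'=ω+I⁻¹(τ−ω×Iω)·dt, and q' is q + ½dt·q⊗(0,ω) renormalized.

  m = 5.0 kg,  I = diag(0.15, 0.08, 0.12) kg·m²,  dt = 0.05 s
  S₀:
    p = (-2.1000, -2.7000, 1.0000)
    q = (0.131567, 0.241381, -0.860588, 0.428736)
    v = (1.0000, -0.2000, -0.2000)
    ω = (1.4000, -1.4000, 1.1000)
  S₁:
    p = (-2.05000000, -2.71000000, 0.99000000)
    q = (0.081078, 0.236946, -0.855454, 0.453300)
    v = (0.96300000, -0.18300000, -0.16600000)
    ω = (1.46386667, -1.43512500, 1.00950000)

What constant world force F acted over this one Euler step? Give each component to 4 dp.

velocity change Δv = (-0.03700000, 0.01700000, 0.03400000)
applied force F = (-3.7000, 1.7000, 3.4000)

F = (-3.7000, 1.7000, 3.4000)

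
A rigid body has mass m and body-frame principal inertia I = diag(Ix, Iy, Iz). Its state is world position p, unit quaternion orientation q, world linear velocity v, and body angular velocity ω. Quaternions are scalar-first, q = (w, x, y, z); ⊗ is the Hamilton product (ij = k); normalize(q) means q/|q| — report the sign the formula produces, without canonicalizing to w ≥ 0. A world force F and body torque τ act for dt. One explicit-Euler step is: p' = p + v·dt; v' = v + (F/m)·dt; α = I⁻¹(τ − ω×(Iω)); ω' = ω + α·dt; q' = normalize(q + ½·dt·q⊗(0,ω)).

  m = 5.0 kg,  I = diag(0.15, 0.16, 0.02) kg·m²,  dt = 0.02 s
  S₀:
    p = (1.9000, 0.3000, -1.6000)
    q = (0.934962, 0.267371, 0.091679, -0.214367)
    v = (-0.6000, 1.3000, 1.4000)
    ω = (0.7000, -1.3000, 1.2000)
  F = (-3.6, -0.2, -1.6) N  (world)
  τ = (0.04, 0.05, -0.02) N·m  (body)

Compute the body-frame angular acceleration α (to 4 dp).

gyro term ω×Iω = (0.2184, 0.1092, -0.0091)
(τ − ω×Iω)/I = (-1.1893, -0.3700, -0.5450)

α = (-1.1893, -0.3700, -0.5450)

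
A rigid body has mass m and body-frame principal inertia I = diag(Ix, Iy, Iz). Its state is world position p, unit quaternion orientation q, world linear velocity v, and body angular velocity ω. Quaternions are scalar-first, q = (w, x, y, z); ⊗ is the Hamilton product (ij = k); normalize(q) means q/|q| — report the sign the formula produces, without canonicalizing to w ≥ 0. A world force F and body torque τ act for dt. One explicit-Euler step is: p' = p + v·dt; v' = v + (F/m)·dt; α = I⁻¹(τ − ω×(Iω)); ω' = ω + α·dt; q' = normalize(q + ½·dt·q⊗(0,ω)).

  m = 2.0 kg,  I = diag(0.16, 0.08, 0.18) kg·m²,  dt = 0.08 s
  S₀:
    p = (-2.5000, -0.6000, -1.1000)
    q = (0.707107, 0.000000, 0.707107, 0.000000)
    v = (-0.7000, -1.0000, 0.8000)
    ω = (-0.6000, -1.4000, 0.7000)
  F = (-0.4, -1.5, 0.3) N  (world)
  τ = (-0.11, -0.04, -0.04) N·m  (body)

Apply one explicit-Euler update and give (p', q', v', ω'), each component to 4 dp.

p' = (-2.5560, -0.6800, -1.0360)
q' = (0.7450, 0.0028, 0.6660, 0.0367)
v' = (-0.7160, -1.0600, 0.8120)
ω' = (-0.6060, -1.4484, 0.7121)

ω×(Iω) gyroscopic = (-0.0980, 0.0084, -0.0672)
(τ − ω×Iω)/I = (-0.0750, -0.6050, 0.1511)
ω + α·dt = (-0.6060, -1.4484, 0.7121)
q⊗(0,ω) = (0.9899498, 0.0707107, -0.9899498, 0.9192391)
updated quaternion q' = (0.7450, 0.0028, 0.6660, 0.0367)
new position p' = (-2.5560, -0.6800, -1.0360)
v + (F/m)dt = (-0.7160, -1.0600, 0.8120)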